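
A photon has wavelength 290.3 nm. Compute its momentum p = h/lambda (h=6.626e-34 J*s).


p = h / lambda
= 6.626e-34 / (290.3e-9)
= 6.626e-34 / 2.9030e-07
= 2.2825e-27 kg*m/s

2.2825e-27


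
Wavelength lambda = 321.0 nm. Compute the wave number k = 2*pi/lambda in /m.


k = 2 * pi / lambda
= 6.2832 / (321.0e-9)
= 6.2832 / 3.2100e-07
= 1.9574e+07 /m

1.9574e+07


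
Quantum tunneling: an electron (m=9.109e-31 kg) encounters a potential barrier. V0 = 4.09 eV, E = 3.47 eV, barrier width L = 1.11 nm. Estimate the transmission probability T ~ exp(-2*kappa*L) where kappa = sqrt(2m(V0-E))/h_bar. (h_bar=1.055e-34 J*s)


V0 - E = 0.62 eV = 9.9324e-20 J
kappa = sqrt(2 * m * (V0-E)) / h_bar
= sqrt(2 * 9.109e-31 * 9.9324e-20) / 1.055e-34
= 4.0320e+09 /m
2*kappa*L = 2 * 4.0320e+09 * 1.11e-9
= 8.9511
T = exp(-8.9511) = 1.295904e-04

1.295904e-04


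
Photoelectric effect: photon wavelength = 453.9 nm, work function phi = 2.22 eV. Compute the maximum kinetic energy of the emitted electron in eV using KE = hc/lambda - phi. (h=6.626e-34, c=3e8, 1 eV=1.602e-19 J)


E_photon = hc / lambda
= (6.626e-34)(3e8) / (453.9e-9)
= 4.3794e-19 J
= 2.7337 eV
KE = E_photon - phi
= 2.7337 - 2.22
= 0.5137 eV

0.5137


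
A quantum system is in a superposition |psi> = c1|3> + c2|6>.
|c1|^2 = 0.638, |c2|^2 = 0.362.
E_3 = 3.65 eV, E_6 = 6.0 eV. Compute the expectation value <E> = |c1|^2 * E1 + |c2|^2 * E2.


<E> = |c1|^2 * E1 + |c2|^2 * E2
= 0.638 * 3.65 + 0.362 * 6.0
= 2.3287 + 2.172
= 4.5007 eV

4.5007


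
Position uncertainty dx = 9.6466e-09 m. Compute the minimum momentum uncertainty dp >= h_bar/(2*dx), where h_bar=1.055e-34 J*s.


dp = h_bar / (2 * dx)
= 1.055e-34 / (2 * 9.6466e-09)
= 1.055e-34 / 1.9293e-08
= 5.4682e-27 kg*m/s

5.4682e-27


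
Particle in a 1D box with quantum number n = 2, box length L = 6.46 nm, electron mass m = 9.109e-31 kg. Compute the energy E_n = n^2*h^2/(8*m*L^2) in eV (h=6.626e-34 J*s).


E = n^2 * h^2 / (8 * m * L^2)
= 2^2 * (6.626e-34)^2 / (8 * 9.109e-31 * (6.46e-9)^2)
= 4 * 4.3904e-67 / (8 * 9.109e-31 * 4.1732e-17)
= 5.7748e-21 J
= 0.036 eV

0.036


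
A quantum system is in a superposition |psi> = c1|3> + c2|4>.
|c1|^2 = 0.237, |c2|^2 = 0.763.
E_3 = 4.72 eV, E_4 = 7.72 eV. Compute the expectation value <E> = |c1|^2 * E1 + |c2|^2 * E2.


<E> = |c1|^2 * E1 + |c2|^2 * E2
= 0.237 * 4.72 + 0.763 * 7.72
= 1.1186 + 5.8904
= 7.009 eV

7.009


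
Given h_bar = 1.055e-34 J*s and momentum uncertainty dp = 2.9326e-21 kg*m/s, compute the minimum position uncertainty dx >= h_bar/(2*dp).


dx = h_bar / (2 * dp)
= 1.055e-34 / (2 * 2.9326e-21)
= 1.055e-34 / 5.8652e-21
= 1.7987e-14 m

1.7987e-14


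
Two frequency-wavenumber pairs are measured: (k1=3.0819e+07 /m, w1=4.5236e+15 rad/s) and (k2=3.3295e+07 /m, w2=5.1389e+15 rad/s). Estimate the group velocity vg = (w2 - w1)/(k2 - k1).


vg = (w2 - w1) / (k2 - k1)
= (5.1389e+15 - 4.5236e+15) / (3.3295e+07 - 3.0819e+07)
= 6.1530e+14 / 2.4760e+06
= 2.4851e+08 m/s

2.4851e+08


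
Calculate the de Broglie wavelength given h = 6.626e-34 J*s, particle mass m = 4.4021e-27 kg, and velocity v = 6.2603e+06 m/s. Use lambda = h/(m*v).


lambda = h / (m * v)
= 6.626e-34 / (4.4021e-27 * 6.2603e+06)
= 6.626e-34 / 2.7558e-20
= 2.4043e-14 m

2.4043e-14


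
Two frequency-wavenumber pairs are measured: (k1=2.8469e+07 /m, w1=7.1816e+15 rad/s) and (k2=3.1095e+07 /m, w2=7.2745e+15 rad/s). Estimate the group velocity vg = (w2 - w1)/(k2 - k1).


vg = (w2 - w1) / (k2 - k1)
= (7.2745e+15 - 7.1816e+15) / (3.1095e+07 - 2.8469e+07)
= 9.2900e+13 / 2.6260e+06
= 3.5377e+07 m/s

3.5377e+07


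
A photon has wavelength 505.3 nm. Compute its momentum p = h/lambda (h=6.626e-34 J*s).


p = h / lambda
= 6.626e-34 / (505.3e-9)
= 6.626e-34 / 5.0530e-07
= 1.3113e-27 kg*m/s

1.3113e-27


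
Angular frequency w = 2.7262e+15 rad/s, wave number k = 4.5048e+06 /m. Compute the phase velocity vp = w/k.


vp = w / k
= 2.7262e+15 / 4.5048e+06
= 6.0518e+08 m/s

6.0518e+08


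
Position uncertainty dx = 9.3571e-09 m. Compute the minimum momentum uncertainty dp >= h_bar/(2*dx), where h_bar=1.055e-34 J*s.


dp = h_bar / (2 * dx)
= 1.055e-34 / (2 * 9.3571e-09)
= 1.055e-34 / 1.8714e-08
= 5.6374e-27 kg*m/s

5.6374e-27


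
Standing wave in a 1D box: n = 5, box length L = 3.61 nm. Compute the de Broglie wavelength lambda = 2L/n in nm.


lambda = 2L / n
= 2 * 3.61 / 5
= 7.22 / 5
= 1.444 nm

1.444


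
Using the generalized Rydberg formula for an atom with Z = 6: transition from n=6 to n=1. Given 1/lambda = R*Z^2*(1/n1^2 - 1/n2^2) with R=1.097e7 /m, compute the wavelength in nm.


1/lambda = R * Z^2 * (1/n1^2 - 1/n2^2)
= 1.097e7 * 6^2 * (1/1^2 - 1/6^2)
= 1.097e7 * 36 * (1.0 - 0.027778)
= 3.8395e+08 /m
lambda = 1 / 3.8395e+08
= 2.6045 nm

2.6045


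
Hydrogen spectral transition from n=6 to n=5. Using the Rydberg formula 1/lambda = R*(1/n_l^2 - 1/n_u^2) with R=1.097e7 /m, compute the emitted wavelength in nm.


1/lambda = R * (1/n_l^2 - 1/n_u^2)
= 1.097e7 * (1/5^2 - 1/6^2)
= 1.097e7 * (0.04 - 0.027778)
= 1.097e7 * 0.012222
= 1.3408e+05 /m
lambda = 1 / 1.3408e+05 = 7458.3575 nm

7458.3575


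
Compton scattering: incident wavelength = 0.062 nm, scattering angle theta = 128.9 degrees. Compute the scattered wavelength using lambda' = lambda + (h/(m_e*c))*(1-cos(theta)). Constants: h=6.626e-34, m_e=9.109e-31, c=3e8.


Compton wavelength: h/(m_e*c) = 2.4247e-12 m
d_lambda = 2.4247e-12 * (1 - cos(128.9 deg))
= 2.4247e-12 * 1.627963
= 3.9473e-12 m = 0.003947 nm
lambda' = 0.062 + 0.003947
= 0.065947 nm

0.065947


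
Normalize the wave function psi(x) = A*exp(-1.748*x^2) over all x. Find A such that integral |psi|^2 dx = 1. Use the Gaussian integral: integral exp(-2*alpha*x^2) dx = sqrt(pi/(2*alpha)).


integral |psi|^2 dx = A^2 * sqrt(pi/(2*alpha)) = 1
A^2 = sqrt(2*alpha/pi)
= sqrt(2 * 1.748 / pi)
= 1.054899
A = sqrt(1.054899)
= 1.0271

1.0271


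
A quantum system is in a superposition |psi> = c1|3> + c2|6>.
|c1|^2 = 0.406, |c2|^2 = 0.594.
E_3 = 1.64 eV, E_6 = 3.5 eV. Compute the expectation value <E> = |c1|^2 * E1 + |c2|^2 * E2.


<E> = |c1|^2 * E1 + |c2|^2 * E2
= 0.406 * 1.64 + 0.594 * 3.5
= 0.6658 + 2.079
= 2.7448 eV

2.7448


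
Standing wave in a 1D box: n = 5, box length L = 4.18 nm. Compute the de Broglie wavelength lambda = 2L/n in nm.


lambda = 2L / n
= 2 * 4.18 / 5
= 8.36 / 5
= 1.672 nm

1.672


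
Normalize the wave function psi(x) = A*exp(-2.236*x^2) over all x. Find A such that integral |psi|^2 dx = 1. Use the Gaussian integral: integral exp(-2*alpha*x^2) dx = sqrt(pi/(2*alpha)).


integral |psi|^2 dx = A^2 * sqrt(pi/(2*alpha)) = 1
A^2 = sqrt(2*alpha/pi)
= sqrt(2 * 2.236 / pi)
= 1.193098
A = sqrt(1.193098)
= 1.0923

1.0923


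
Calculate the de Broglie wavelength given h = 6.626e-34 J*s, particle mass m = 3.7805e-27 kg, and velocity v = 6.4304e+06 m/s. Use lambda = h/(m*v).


lambda = h / (m * v)
= 6.626e-34 / (3.7805e-27 * 6.4304e+06)
= 6.626e-34 / 2.4310e-20
= 2.7256e-14 m

2.7256e-14


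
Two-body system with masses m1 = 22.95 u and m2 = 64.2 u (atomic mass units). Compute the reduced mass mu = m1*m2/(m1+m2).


mu = m1 * m2 / (m1 + m2)
= 22.95 * 64.2 / (22.95 + 64.2)
= 1473.39 / 87.15
= 16.9064 u

16.9064


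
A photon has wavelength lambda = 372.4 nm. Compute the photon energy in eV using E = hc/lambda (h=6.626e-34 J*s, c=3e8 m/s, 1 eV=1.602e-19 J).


E = hc / lambda
= (6.626e-34)(3e8) / (372.4e-9)
= 1.9878e-25 / 3.7240e-07
= 5.3378e-19 J
Converting to eV: 5.3378e-19 / 1.602e-19
= 3.332 eV

3.332


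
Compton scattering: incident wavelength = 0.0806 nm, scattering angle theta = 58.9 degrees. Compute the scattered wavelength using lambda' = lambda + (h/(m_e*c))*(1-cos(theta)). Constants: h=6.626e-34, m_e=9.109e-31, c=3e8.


Compton wavelength: h/(m_e*c) = 2.4247e-12 m
d_lambda = 2.4247e-12 * (1 - cos(58.9 deg))
= 2.4247e-12 * 0.483467
= 1.1723e-12 m = 0.001172 nm
lambda' = 0.0806 + 0.001172
= 0.081772 nm

0.081772


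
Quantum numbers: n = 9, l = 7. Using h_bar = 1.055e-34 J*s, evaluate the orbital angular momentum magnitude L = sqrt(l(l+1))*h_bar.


L = sqrt(l*(l+1)) * h_bar
= sqrt(7 * 8) * 1.055e-34
= sqrt(56) * 1.055e-34
= 7.4833 * 1.055e-34
= 7.8949e-34 J*s

7.8949e-34


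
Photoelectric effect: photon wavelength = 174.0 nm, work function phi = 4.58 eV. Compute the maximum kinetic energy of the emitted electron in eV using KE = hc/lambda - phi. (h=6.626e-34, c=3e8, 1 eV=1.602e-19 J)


E_photon = hc / lambda
= (6.626e-34)(3e8) / (174.0e-9)
= 1.1424e-18 J
= 7.1312 eV
KE = E_photon - phi
= 7.1312 - 4.58
= 2.5512 eV

2.5512


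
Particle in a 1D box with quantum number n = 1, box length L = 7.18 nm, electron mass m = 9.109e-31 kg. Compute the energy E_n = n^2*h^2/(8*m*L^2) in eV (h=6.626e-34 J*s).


E = n^2 * h^2 / (8 * m * L^2)
= 1^2 * (6.626e-34)^2 / (8 * 9.109e-31 * (7.18e-9)^2)
= 1 * 4.3904e-67 / (8 * 9.109e-31 * 5.1552e-17)
= 1.1687e-21 J
= 0.0073 eV

0.0073


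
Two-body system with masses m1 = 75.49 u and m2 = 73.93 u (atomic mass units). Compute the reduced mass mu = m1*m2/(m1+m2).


mu = m1 * m2 / (m1 + m2)
= 75.49 * 73.93 / (75.49 + 73.93)
= 5580.9757 / 149.42
= 37.3509 u

37.3509


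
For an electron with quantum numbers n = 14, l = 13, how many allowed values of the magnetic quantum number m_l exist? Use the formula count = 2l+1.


m_l ranges from -l to +l in integer steps
So m_l goes from -13 to +13
Count = 2l + 1 = 2*13 + 1
= 27

27


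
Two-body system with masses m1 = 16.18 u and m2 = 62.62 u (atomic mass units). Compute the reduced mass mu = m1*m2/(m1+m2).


mu = m1 * m2 / (m1 + m2)
= 16.18 * 62.62 / (16.18 + 62.62)
= 1013.1916 / 78.8
= 12.8578 u

12.8578


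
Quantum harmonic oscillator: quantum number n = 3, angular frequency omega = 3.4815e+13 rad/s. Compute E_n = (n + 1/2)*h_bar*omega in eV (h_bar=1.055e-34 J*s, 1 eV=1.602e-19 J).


E = (n + 1/2) * h_bar * omega
= (3 + 0.5) * 1.055e-34 * 3.4815e+13
= 3.5 * 3.6730e-21
= 1.2855e-20 J
= 0.0802 eV

0.0802


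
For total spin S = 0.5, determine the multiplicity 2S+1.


Spin multiplicity = 2S + 1
= 2 * 0.5 + 1
= 1.0 + 1
= 2

2


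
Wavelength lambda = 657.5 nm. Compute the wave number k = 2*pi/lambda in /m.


k = 2 * pi / lambda
= 6.2832 / (657.5e-9)
= 6.2832 / 6.5750e-07
= 9.5562e+06 /m

9.5562e+06


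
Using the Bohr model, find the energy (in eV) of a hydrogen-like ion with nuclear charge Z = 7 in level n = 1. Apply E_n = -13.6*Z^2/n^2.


E_n = -13.6 * Z^2 / n^2
= -13.6 * 7^2 / 1^2
= -13.6 * 49 / 1
= -666.4 eV

-666.4


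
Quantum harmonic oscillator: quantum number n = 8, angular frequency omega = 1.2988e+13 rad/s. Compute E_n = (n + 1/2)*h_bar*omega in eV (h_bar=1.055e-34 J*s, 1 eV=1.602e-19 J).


E = (n + 1/2) * h_bar * omega
= (8 + 0.5) * 1.055e-34 * 1.2988e+13
= 8.5 * 1.3702e-21
= 1.1647e-20 J
= 0.0727 eV

0.0727


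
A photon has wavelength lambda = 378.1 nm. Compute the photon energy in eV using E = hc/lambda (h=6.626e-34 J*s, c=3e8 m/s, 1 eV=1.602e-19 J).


E = hc / lambda
= (6.626e-34)(3e8) / (378.1e-9)
= 1.9878e-25 / 3.7810e-07
= 5.2573e-19 J
Converting to eV: 5.2573e-19 / 1.602e-19
= 3.2817 eV

3.2817


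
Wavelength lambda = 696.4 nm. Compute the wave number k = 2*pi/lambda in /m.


k = 2 * pi / lambda
= 6.2832 / (696.4e-9)
= 6.2832 / 6.9640e-07
= 9.0224e+06 /m

9.0224e+06


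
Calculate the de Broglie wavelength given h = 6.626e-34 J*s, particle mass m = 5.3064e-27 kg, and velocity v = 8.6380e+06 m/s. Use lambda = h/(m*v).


lambda = h / (m * v)
= 6.626e-34 / (5.3064e-27 * 8.6380e+06)
= 6.626e-34 / 4.5837e-20
= 1.4456e-14 m

1.4456e-14


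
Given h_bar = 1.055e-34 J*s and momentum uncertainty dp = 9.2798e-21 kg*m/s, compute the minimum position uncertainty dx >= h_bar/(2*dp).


dx = h_bar / (2 * dp)
= 1.055e-34 / (2 * 9.2798e-21)
= 1.055e-34 / 1.8560e-20
= 5.6844e-15 m

5.6844e-15


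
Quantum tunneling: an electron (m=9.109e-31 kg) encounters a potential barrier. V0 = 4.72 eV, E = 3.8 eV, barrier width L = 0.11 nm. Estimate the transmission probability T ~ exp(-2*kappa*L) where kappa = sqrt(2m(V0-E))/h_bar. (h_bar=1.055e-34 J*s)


V0 - E = 0.92 eV = 1.4738e-19 J
kappa = sqrt(2 * m * (V0-E)) / h_bar
= sqrt(2 * 9.109e-31 * 1.4738e-19) / 1.055e-34
= 4.9116e+09 /m
2*kappa*L = 2 * 4.9116e+09 * 0.11e-9
= 1.0806
T = exp(-1.0806) = 3.394081e-01

3.394081e-01


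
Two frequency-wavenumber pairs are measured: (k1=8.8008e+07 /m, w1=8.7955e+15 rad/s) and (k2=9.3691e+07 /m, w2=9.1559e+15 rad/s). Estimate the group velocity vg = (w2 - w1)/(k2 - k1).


vg = (w2 - w1) / (k2 - k1)
= (9.1559e+15 - 8.7955e+15) / (9.3691e+07 - 8.8008e+07)
= 3.6040e+14 / 5.6830e+06
= 6.3417e+07 m/s

6.3417e+07


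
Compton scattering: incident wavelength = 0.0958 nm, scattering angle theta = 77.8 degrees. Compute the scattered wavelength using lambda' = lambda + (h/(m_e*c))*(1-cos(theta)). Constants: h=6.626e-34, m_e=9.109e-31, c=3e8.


Compton wavelength: h/(m_e*c) = 2.4247e-12 m
d_lambda = 2.4247e-12 * (1 - cos(77.8 deg))
= 2.4247e-12 * 0.788675
= 1.9123e-12 m = 0.001912 nm
lambda' = 0.0958 + 0.001912
= 0.097712 nm

0.097712


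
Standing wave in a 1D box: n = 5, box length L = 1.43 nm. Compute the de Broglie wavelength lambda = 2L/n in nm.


lambda = 2L / n
= 2 * 1.43 / 5
= 2.86 / 5
= 0.572 nm

0.572


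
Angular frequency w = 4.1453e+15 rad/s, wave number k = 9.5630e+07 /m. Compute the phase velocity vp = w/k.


vp = w / k
= 4.1453e+15 / 9.5630e+07
= 4.3347e+07 m/s

4.3347e+07


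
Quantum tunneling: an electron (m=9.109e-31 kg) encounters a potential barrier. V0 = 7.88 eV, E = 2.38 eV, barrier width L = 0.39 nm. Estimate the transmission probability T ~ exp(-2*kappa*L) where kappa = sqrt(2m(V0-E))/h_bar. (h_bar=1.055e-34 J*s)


V0 - E = 5.5 eV = 8.8110e-19 J
kappa = sqrt(2 * m * (V0-E)) / h_bar
= sqrt(2 * 9.109e-31 * 8.8110e-19) / 1.055e-34
= 1.2009e+10 /m
2*kappa*L = 2 * 1.2009e+10 * 0.39e-9
= 9.3671
T = exp(-9.3671) = 8.549107e-05

8.549107e-05


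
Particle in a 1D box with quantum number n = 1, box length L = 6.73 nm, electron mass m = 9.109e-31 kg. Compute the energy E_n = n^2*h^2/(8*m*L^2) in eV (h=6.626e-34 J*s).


E = n^2 * h^2 / (8 * m * L^2)
= 1^2 * (6.626e-34)^2 / (8 * 9.109e-31 * (6.73e-9)^2)
= 1 * 4.3904e-67 / (8 * 9.109e-31 * 4.5293e-17)
= 1.3302e-21 J
= 0.0083 eV

0.0083


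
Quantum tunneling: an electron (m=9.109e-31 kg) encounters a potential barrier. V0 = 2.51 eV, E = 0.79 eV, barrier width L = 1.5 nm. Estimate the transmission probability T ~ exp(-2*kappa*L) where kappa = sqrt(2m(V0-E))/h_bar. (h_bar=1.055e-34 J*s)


V0 - E = 1.72 eV = 2.7554e-19 J
kappa = sqrt(2 * m * (V0-E)) / h_bar
= sqrt(2 * 9.109e-31 * 2.7554e-19) / 1.055e-34
= 6.7157e+09 /m
2*kappa*L = 2 * 6.7157e+09 * 1.5e-9
= 20.1472
T = exp(-20.1472) = 1.779032e-09

1.779032e-09


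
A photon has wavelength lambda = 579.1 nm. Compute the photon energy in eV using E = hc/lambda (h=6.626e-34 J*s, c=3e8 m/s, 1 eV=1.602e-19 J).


E = hc / lambda
= (6.626e-34)(3e8) / (579.1e-9)
= 1.9878e-25 / 5.7910e-07
= 3.4326e-19 J
Converting to eV: 3.4326e-19 / 1.602e-19
= 2.1427 eV

2.1427


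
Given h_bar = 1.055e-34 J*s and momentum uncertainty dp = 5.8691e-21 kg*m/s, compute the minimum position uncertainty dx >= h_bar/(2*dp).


dx = h_bar / (2 * dp)
= 1.055e-34 / (2 * 5.8691e-21)
= 1.055e-34 / 1.1738e-20
= 8.9877e-15 m

8.9877e-15


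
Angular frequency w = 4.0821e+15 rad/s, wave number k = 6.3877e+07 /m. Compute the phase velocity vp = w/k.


vp = w / k
= 4.0821e+15 / 6.3877e+07
= 6.3906e+07 m/s

6.3906e+07


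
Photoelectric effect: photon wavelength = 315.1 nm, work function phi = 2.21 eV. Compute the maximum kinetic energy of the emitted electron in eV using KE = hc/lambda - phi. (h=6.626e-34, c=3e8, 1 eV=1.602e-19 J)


E_photon = hc / lambda
= (6.626e-34)(3e8) / (315.1e-9)
= 6.3085e-19 J
= 3.9379 eV
KE = E_photon - phi
= 3.9379 - 2.21
= 1.7279 eV

1.7279


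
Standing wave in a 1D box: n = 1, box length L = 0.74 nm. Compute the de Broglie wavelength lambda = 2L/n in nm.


lambda = 2L / n
= 2 * 0.74 / 1
= 1.48 / 1
= 1.48 nm

1.48


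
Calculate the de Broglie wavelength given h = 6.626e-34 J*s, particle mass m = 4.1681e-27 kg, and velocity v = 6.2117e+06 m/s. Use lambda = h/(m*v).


lambda = h / (m * v)
= 6.626e-34 / (4.1681e-27 * 6.2117e+06)
= 6.626e-34 / 2.5891e-20
= 2.5592e-14 m

2.5592e-14


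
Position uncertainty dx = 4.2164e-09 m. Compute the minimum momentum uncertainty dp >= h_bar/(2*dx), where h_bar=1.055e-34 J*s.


dp = h_bar / (2 * dx)
= 1.055e-34 / (2 * 4.2164e-09)
= 1.055e-34 / 8.4328e-09
= 1.2511e-26 kg*m/s

1.2511e-26


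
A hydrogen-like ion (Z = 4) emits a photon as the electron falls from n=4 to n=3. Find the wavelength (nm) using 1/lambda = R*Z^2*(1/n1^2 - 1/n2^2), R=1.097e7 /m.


1/lambda = R * Z^2 * (1/n1^2 - 1/n2^2)
= 1.097e7 * 4^2 * (1/3^2 - 1/4^2)
= 1.097e7 * 16 * (0.111111 - 0.0625)
= 8.5322e+06 /m
lambda = 1 / 8.5322e+06
= 117.2028 nm

117.2028


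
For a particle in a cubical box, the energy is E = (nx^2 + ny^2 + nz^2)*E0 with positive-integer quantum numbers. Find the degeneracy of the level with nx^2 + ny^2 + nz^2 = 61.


Enumerate all (nx, ny, nz) with nx^2 + ny^2 + nz^2 = 61:
(3,4,6)
(3,6,4)
(4,3,6)
(4,6,3)
(6,3,4)
(6,4,3)
Total degeneracy = 6

6


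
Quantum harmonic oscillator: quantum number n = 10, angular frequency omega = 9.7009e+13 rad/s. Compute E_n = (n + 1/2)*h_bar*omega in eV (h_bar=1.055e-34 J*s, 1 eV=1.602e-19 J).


E = (n + 1/2) * h_bar * omega
= (10 + 0.5) * 1.055e-34 * 9.7009e+13
= 10.5 * 1.0234e-20
= 1.0746e-19 J
= 0.6708 eV

0.6708


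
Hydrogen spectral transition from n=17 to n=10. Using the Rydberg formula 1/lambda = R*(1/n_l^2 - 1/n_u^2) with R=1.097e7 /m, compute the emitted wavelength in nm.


1/lambda = R * (1/n_l^2 - 1/n_u^2)
= 1.097e7 * (1/10^2 - 1/17^2)
= 1.097e7 * (0.01 - 0.00346)
= 1.097e7 * 0.00654
= 7.1742e+04 /m
lambda = 1 / 7.1742e+04 = 13938.9292 nm

13938.9292


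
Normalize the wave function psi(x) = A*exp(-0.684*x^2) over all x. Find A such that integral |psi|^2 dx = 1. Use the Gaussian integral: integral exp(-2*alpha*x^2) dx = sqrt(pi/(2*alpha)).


integral |psi|^2 dx = A^2 * sqrt(pi/(2*alpha)) = 1
A^2 = sqrt(2*alpha/pi)
= sqrt(2 * 0.684 / pi)
= 0.659885
A = sqrt(0.659885)
= 0.8123

0.8123


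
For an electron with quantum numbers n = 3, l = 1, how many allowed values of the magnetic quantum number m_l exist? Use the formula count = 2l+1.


m_l ranges from -l to +l in integer steps
So m_l goes from -1 to +1
Count = 2l + 1 = 2*1 + 1
= 3

3


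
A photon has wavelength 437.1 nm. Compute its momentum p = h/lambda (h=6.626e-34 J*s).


p = h / lambda
= 6.626e-34 / (437.1e-9)
= 6.626e-34 / 4.3710e-07
= 1.5159e-27 kg*m/s

1.5159e-27


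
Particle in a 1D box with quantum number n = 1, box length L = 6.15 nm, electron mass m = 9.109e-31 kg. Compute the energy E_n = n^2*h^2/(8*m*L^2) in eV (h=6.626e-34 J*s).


E = n^2 * h^2 / (8 * m * L^2)
= 1^2 * (6.626e-34)^2 / (8 * 9.109e-31 * (6.15e-9)^2)
= 1 * 4.3904e-67 / (8 * 9.109e-31 * 3.7823e-17)
= 1.5929e-21 J
= 0.0099 eV

0.0099


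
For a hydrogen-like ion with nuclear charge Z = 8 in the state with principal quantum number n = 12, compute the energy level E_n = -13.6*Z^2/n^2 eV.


E_n = -13.6 * Z^2 / n^2
= -13.6 * 8^2 / 12^2
= -13.6 * 64 / 144
= -6.0444 eV

-6.0444


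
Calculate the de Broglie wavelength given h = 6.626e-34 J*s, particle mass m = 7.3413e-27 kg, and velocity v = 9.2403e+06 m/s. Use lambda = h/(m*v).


lambda = h / (m * v)
= 6.626e-34 / (7.3413e-27 * 9.2403e+06)
= 6.626e-34 / 6.7836e-20
= 9.7677e-15 m

9.7677e-15


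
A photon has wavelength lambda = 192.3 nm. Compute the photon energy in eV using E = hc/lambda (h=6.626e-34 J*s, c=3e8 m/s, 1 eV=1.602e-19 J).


E = hc / lambda
= (6.626e-34)(3e8) / (192.3e-9)
= 1.9878e-25 / 1.9230e-07
= 1.0337e-18 J
Converting to eV: 1.0337e-18 / 1.602e-19
= 6.4525 eV

6.4525


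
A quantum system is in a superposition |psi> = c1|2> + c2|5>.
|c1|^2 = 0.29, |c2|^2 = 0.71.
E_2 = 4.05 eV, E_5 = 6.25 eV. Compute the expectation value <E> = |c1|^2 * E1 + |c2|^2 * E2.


<E> = |c1|^2 * E1 + |c2|^2 * E2
= 0.29 * 4.05 + 0.71 * 6.25
= 1.1745 + 4.4375
= 5.612 eV

5.612


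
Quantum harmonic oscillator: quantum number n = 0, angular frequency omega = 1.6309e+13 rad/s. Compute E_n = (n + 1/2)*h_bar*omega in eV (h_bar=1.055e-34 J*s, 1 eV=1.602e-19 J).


E = (n + 1/2) * h_bar * omega
= (0 + 0.5) * 1.055e-34 * 1.6309e+13
= 0.5 * 1.7206e-21
= 8.6030e-22 J
= 0.0054 eV

0.0054


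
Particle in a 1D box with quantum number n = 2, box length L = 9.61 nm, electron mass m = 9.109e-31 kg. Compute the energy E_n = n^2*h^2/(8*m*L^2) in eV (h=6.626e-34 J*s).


E = n^2 * h^2 / (8 * m * L^2)
= 2^2 * (6.626e-34)^2 / (8 * 9.109e-31 * (9.61e-9)^2)
= 4 * 4.3904e-67 / (8 * 9.109e-31 * 9.2352e-17)
= 2.6095e-21 J
= 0.0163 eV

0.0163


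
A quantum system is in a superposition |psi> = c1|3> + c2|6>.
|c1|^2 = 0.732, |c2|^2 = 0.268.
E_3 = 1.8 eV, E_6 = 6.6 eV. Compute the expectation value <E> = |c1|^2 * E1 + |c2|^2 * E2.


<E> = |c1|^2 * E1 + |c2|^2 * E2
= 0.732 * 1.8 + 0.268 * 6.6
= 1.3176 + 1.7688
= 3.0864 eV

3.0864


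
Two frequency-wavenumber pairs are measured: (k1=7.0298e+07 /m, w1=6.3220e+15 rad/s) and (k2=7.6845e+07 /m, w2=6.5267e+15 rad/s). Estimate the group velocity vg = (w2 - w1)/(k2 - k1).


vg = (w2 - w1) / (k2 - k1)
= (6.5267e+15 - 6.3220e+15) / (7.6845e+07 - 7.0298e+07)
= 2.0470e+14 / 6.5470e+06
= 3.1266e+07 m/s

3.1266e+07


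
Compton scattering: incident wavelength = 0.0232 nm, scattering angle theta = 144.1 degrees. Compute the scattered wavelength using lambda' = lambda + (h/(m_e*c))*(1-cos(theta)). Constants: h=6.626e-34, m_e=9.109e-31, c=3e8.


Compton wavelength: h/(m_e*c) = 2.4247e-12 m
d_lambda = 2.4247e-12 * (1 - cos(144.1 deg))
= 2.4247e-12 * 1.810042
= 4.3888e-12 m = 0.004389 nm
lambda' = 0.0232 + 0.004389
= 0.027589 nm

0.027589


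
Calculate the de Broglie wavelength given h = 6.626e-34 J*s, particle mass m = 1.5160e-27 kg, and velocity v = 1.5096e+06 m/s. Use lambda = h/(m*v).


lambda = h / (m * v)
= 6.626e-34 / (1.5160e-27 * 1.5096e+06)
= 6.626e-34 / 2.2886e-21
= 2.8953e-13 m

2.8953e-13


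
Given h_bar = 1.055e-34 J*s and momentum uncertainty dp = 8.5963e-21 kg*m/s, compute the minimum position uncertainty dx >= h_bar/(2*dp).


dx = h_bar / (2 * dp)
= 1.055e-34 / (2 * 8.5963e-21)
= 1.055e-34 / 1.7193e-20
= 6.1364e-15 m

6.1364e-15


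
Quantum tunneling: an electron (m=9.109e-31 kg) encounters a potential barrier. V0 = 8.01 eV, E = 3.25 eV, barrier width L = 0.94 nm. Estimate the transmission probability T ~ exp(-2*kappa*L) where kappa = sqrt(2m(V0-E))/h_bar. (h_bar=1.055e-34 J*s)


V0 - E = 4.76 eV = 7.6255e-19 J
kappa = sqrt(2 * m * (V0-E)) / h_bar
= sqrt(2 * 9.109e-31 * 7.6255e-19) / 1.055e-34
= 1.1172e+10 /m
2*kappa*L = 2 * 1.1172e+10 * 0.94e-9
= 21.0034
T = exp(-21.0034) = 7.556507e-10

7.556507e-10


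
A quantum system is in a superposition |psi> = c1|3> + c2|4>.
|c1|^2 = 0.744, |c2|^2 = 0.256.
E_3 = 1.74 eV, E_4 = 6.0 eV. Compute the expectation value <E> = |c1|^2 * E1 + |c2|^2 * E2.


<E> = |c1|^2 * E1 + |c2|^2 * E2
= 0.744 * 1.74 + 0.256 * 6.0
= 1.2946 + 1.536
= 2.8306 eV

2.8306


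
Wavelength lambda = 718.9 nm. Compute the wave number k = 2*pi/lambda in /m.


k = 2 * pi / lambda
= 6.2832 / (718.9e-9)
= 6.2832 / 7.1890e-07
= 8.7400e+06 /m

8.7400e+06


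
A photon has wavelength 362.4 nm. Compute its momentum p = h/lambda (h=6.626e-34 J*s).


p = h / lambda
= 6.626e-34 / (362.4e-9)
= 6.626e-34 / 3.6240e-07
= 1.8284e-27 kg*m/s

1.8284e-27


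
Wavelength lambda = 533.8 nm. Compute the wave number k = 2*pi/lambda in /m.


k = 2 * pi / lambda
= 6.2832 / (533.8e-9)
= 6.2832 / 5.3380e-07
= 1.1771e+07 /m

1.1771e+07


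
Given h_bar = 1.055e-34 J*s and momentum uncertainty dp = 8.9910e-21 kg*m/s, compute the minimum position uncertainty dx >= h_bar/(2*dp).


dx = h_bar / (2 * dp)
= 1.055e-34 / (2 * 8.9910e-21)
= 1.055e-34 / 1.7982e-20
= 5.8670e-15 m

5.8670e-15


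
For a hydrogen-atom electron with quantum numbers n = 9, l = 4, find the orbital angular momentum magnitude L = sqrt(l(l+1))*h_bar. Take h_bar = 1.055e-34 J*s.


L = sqrt(l*(l+1)) * h_bar
= sqrt(4 * 5) * 1.055e-34
= sqrt(20) * 1.055e-34
= 4.4721 * 1.055e-34
= 4.7181e-34 J*s

4.7181e-34


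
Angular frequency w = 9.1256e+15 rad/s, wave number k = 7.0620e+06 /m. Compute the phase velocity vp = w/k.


vp = w / k
= 9.1256e+15 / 7.0620e+06
= 1.2922e+09 m/s

1.2922e+09


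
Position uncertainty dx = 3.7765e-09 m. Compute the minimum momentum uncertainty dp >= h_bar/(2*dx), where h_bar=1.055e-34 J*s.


dp = h_bar / (2 * dx)
= 1.055e-34 / (2 * 3.7765e-09)
= 1.055e-34 / 7.5530e-09
= 1.3968e-26 kg*m/s

1.3968e-26


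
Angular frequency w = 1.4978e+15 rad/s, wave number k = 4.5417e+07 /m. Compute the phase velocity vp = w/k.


vp = w / k
= 1.4978e+15 / 4.5417e+07
= 3.2979e+07 m/s

3.2979e+07


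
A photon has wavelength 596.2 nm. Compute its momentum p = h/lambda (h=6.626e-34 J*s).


p = h / lambda
= 6.626e-34 / (596.2e-9)
= 6.626e-34 / 5.9620e-07
= 1.1114e-27 kg*m/s

1.1114e-27


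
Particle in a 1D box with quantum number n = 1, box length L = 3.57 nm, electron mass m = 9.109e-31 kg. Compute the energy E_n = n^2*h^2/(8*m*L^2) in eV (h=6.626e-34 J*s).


E = n^2 * h^2 / (8 * m * L^2)
= 1^2 * (6.626e-34)^2 / (8 * 9.109e-31 * (3.57e-9)^2)
= 1 * 4.3904e-67 / (8 * 9.109e-31 * 1.2745e-17)
= 4.7272e-21 J
= 0.0295 eV

0.0295


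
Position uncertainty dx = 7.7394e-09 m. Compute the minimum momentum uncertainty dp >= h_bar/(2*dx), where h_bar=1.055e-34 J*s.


dp = h_bar / (2 * dx)
= 1.055e-34 / (2 * 7.7394e-09)
= 1.055e-34 / 1.5479e-08
= 6.8158e-27 kg*m/s

6.8158e-27


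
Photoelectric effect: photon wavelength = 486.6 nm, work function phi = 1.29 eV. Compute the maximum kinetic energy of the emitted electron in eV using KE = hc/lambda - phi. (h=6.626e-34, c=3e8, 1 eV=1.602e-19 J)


E_photon = hc / lambda
= (6.626e-34)(3e8) / (486.6e-9)
= 4.0851e-19 J
= 2.55 eV
KE = E_photon - phi
= 2.55 - 1.29
= 1.26 eV

1.26


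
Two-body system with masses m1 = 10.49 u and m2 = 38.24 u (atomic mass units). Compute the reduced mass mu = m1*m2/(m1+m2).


mu = m1 * m2 / (m1 + m2)
= 10.49 * 38.24 / (10.49 + 38.24)
= 401.1376 / 48.73
= 8.2318 u

8.2318


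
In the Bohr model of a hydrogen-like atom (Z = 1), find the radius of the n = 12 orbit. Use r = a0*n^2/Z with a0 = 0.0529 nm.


r = a0 * n^2 / Z
= 0.0529 * 12^2 / 1
= 0.0529 * 144 / 1
= 7.6176 nm

7.6176


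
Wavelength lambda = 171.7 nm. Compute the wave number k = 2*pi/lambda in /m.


k = 2 * pi / lambda
= 6.2832 / (171.7e-9)
= 6.2832 / 1.7170e-07
= 3.6594e+07 /m

3.6594e+07


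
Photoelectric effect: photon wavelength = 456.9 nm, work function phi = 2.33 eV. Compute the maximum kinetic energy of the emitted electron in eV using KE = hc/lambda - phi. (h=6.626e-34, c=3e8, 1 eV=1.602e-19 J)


E_photon = hc / lambda
= (6.626e-34)(3e8) / (456.9e-9)
= 4.3506e-19 J
= 2.7157 eV
KE = E_photon - phi
= 2.7157 - 2.33
= 0.3857 eV

0.3857


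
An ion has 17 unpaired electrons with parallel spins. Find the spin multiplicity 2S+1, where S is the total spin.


Total spin S = N * (1/2) = 17 * 0.5 = 8.5
Spin multiplicity = 2S + 1
= 2 * 8.5 + 1
= 18

18


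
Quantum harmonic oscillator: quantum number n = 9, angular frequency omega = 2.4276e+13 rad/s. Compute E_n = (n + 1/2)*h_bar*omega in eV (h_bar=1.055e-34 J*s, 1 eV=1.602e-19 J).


E = (n + 1/2) * h_bar * omega
= (9 + 0.5) * 1.055e-34 * 2.4276e+13
= 9.5 * 2.5611e-21
= 2.4331e-20 J
= 0.1519 eV

0.1519


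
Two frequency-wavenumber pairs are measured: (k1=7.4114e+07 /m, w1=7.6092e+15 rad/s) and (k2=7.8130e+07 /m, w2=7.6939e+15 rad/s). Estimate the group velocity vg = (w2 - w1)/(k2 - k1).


vg = (w2 - w1) / (k2 - k1)
= (7.6939e+15 - 7.6092e+15) / (7.8130e+07 - 7.4114e+07)
= 8.4700e+13 / 4.0160e+06
= 2.1091e+07 m/s

2.1091e+07


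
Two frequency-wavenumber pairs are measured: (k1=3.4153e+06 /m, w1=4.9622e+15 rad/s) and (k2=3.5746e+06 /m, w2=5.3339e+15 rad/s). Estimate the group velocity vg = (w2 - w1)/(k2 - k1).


vg = (w2 - w1) / (k2 - k1)
= (5.3339e+15 - 4.9622e+15) / (3.5746e+06 - 3.4153e+06)
= 3.7170e+14 / 1.5930e+05
= 2.3333e+09 m/s

2.3333e+09


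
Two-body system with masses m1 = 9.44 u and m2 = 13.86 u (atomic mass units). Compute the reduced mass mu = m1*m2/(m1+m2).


mu = m1 * m2 / (m1 + m2)
= 9.44 * 13.86 / (9.44 + 13.86)
= 130.8384 / 23.3
= 5.6154 u

5.6154


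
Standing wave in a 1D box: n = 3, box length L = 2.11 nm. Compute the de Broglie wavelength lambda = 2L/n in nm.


lambda = 2L / n
= 2 * 2.11 / 3
= 4.22 / 3
= 1.4067 nm

1.4067


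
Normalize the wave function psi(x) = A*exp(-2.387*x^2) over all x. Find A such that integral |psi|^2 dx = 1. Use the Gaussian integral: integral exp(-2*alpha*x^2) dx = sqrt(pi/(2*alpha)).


integral |psi|^2 dx = A^2 * sqrt(pi/(2*alpha)) = 1
A^2 = sqrt(2*alpha/pi)
= sqrt(2 * 2.387 / pi)
= 1.232725
A = sqrt(1.232725)
= 1.1103

1.1103


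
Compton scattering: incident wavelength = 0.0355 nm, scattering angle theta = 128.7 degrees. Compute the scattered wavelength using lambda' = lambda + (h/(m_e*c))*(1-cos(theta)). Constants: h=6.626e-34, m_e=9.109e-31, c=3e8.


Compton wavelength: h/(m_e*c) = 2.4247e-12 m
d_lambda = 2.4247e-12 * (1 - cos(128.7 deg))
= 2.4247e-12 * 1.625243
= 3.9407e-12 m = 0.003941 nm
lambda' = 0.0355 + 0.003941
= 0.039441 nm

0.039441


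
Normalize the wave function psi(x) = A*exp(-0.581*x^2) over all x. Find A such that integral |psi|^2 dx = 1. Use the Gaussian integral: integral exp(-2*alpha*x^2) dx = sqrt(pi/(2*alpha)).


integral |psi|^2 dx = A^2 * sqrt(pi/(2*alpha)) = 1
A^2 = sqrt(2*alpha/pi)
= sqrt(2 * 0.581 / pi)
= 0.608174
A = sqrt(0.608174)
= 0.7799

0.7799


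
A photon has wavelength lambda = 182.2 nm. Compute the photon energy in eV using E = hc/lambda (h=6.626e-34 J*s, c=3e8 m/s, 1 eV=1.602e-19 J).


E = hc / lambda
= (6.626e-34)(3e8) / (182.2e-9)
= 1.9878e-25 / 1.8220e-07
= 1.0910e-18 J
Converting to eV: 1.0910e-18 / 1.602e-19
= 6.8102 eV

6.8102


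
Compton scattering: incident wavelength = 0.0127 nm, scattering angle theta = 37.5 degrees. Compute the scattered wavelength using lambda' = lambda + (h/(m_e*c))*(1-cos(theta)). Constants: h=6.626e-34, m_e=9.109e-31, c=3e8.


Compton wavelength: h/(m_e*c) = 2.4247e-12 m
d_lambda = 2.4247e-12 * (1 - cos(37.5 deg))
= 2.4247e-12 * 0.206647
= 5.0106e-13 m = 0.000501 nm
lambda' = 0.0127 + 0.000501
= 0.013201 nm

0.013201


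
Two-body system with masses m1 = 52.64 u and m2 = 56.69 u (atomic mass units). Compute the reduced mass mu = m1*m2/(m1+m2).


mu = m1 * m2 / (m1 + m2)
= 52.64 * 56.69 / (52.64 + 56.69)
= 2984.1616 / 109.33
= 27.295 u

27.295


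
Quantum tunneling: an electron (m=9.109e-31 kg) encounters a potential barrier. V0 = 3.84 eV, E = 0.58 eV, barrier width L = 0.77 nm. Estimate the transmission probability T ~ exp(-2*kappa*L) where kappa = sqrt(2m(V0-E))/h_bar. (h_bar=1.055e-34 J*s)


V0 - E = 3.26 eV = 5.2225e-19 J
kappa = sqrt(2 * m * (V0-E)) / h_bar
= sqrt(2 * 9.109e-31 * 5.2225e-19) / 1.055e-34
= 9.2457e+09 /m
2*kappa*L = 2 * 9.2457e+09 * 0.77e-9
= 14.2383
T = exp(-14.2383) = 6.552053e-07

6.552053e-07


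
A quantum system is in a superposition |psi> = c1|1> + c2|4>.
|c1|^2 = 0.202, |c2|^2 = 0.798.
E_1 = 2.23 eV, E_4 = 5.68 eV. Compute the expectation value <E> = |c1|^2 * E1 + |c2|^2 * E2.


<E> = |c1|^2 * E1 + |c2|^2 * E2
= 0.202 * 2.23 + 0.798 * 5.68
= 0.4505 + 4.5326
= 4.9831 eV

4.9831


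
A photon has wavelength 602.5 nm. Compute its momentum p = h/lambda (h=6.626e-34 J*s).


p = h / lambda
= 6.626e-34 / (602.5e-9)
= 6.626e-34 / 6.0250e-07
= 1.0998e-27 kg*m/s

1.0998e-27


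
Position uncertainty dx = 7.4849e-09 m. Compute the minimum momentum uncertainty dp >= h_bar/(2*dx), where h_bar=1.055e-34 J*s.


dp = h_bar / (2 * dx)
= 1.055e-34 / (2 * 7.4849e-09)
= 1.055e-34 / 1.4970e-08
= 7.0475e-27 kg*m/s

7.0475e-27


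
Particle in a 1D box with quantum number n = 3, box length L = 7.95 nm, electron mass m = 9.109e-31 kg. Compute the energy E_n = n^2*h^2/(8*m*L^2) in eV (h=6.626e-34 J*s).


E = n^2 * h^2 / (8 * m * L^2)
= 3^2 * (6.626e-34)^2 / (8 * 9.109e-31 * (7.95e-9)^2)
= 9 * 4.3904e-67 / (8 * 9.109e-31 * 6.3203e-17)
= 8.5793e-21 J
= 0.0536 eV

0.0536


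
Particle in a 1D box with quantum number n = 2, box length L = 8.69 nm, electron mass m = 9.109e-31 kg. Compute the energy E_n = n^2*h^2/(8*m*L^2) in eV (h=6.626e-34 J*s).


E = n^2 * h^2 / (8 * m * L^2)
= 2^2 * (6.626e-34)^2 / (8 * 9.109e-31 * (8.69e-9)^2)
= 4 * 4.3904e-67 / (8 * 9.109e-31 * 7.5516e-17)
= 3.1913e-21 J
= 0.0199 eV

0.0199


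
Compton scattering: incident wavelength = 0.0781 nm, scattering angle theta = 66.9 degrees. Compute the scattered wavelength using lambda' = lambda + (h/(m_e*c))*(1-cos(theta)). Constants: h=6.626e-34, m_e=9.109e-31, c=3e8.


Compton wavelength: h/(m_e*c) = 2.4247e-12 m
d_lambda = 2.4247e-12 * (1 - cos(66.9 deg))
= 2.4247e-12 * 0.607663
= 1.4734e-12 m = 0.001473 nm
lambda' = 0.0781 + 0.001473
= 0.079573 nm

0.079573


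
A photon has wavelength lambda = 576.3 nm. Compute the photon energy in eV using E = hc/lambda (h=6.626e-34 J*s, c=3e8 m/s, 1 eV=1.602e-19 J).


E = hc / lambda
= (6.626e-34)(3e8) / (576.3e-9)
= 1.9878e-25 / 5.7630e-07
= 3.4492e-19 J
Converting to eV: 3.4492e-19 / 1.602e-19
= 2.1531 eV

2.1531


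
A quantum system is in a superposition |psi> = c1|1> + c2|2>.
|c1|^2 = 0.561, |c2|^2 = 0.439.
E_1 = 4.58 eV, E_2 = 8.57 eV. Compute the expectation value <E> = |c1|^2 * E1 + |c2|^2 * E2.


<E> = |c1|^2 * E1 + |c2|^2 * E2
= 0.561 * 4.58 + 0.439 * 8.57
= 2.5694 + 3.7622
= 6.3316 eV

6.3316


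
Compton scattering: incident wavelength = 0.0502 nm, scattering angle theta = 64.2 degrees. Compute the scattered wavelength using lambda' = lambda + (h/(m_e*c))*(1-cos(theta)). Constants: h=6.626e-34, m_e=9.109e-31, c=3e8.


Compton wavelength: h/(m_e*c) = 2.4247e-12 m
d_lambda = 2.4247e-12 * (1 - cos(64.2 deg))
= 2.4247e-12 * 0.564769
= 1.3694e-12 m = 0.001369 nm
lambda' = 0.0502 + 0.001369
= 0.051569 nm

0.051569


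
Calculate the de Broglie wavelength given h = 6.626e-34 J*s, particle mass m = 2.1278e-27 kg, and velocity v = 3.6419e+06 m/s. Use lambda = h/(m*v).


lambda = h / (m * v)
= 6.626e-34 / (2.1278e-27 * 3.6419e+06)
= 6.626e-34 / 7.7492e-21
= 8.5505e-14 m

8.5505e-14


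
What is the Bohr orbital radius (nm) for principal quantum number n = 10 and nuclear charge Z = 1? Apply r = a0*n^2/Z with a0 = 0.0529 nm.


r = a0 * n^2 / Z
= 0.0529 * 10^2 / 1
= 0.0529 * 100 / 1
= 5.29 nm

5.29


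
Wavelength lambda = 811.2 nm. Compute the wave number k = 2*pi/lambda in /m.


k = 2 * pi / lambda
= 6.2832 / (811.2e-9)
= 6.2832 / 8.1120e-07
= 7.7455e+06 /m

7.7455e+06


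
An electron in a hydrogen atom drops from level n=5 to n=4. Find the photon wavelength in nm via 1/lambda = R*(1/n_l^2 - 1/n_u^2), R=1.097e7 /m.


1/lambda = R * (1/n_l^2 - 1/n_u^2)
= 1.097e7 * (1/4^2 - 1/5^2)
= 1.097e7 * (0.0625 - 0.04)
= 1.097e7 * 0.0225
= 2.4682e+05 /m
lambda = 1 / 2.4682e+05 = 4051.4535 nm

4051.4535


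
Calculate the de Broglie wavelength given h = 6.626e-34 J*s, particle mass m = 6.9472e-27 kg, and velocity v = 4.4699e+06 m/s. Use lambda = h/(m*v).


lambda = h / (m * v)
= 6.626e-34 / (6.9472e-27 * 4.4699e+06)
= 6.626e-34 / 3.1053e-20
= 2.1338e-14 m

2.1338e-14


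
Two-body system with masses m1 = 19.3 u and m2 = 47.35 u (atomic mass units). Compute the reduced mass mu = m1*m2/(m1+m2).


mu = m1 * m2 / (m1 + m2)
= 19.3 * 47.35 / (19.3 + 47.35)
= 913.855 / 66.65
= 13.7113 u

13.7113


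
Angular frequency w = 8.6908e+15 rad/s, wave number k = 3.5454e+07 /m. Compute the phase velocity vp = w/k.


vp = w / k
= 8.6908e+15 / 3.5454e+07
= 2.4513e+08 m/s

2.4513e+08


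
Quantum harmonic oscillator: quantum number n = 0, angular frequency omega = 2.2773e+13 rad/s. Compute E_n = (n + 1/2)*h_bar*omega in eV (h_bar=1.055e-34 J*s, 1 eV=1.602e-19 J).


E = (n + 1/2) * h_bar * omega
= (0 + 0.5) * 1.055e-34 * 2.2773e+13
= 0.5 * 2.4026e-21
= 1.2013e-21 J
= 0.0075 eV

0.0075


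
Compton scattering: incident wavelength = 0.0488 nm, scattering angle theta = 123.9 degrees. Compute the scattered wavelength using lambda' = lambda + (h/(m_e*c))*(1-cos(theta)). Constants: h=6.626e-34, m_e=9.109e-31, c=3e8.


Compton wavelength: h/(m_e*c) = 2.4247e-12 m
d_lambda = 2.4247e-12 * (1 - cos(123.9 deg))
= 2.4247e-12 * 1.557745
= 3.7771e-12 m = 0.003777 nm
lambda' = 0.0488 + 0.003777
= 0.052577 nm

0.052577


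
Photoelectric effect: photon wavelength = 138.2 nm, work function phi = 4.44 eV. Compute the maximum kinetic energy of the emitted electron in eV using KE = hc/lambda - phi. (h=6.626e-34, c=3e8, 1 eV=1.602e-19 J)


E_photon = hc / lambda
= (6.626e-34)(3e8) / (138.2e-9)
= 1.4384e-18 J
= 8.9785 eV
KE = E_photon - phi
= 8.9785 - 4.44
= 4.5385 eV

4.5385


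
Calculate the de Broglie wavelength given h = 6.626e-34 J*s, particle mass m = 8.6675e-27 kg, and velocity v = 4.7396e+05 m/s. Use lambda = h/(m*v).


lambda = h / (m * v)
= 6.626e-34 / (8.6675e-27 * 4.7396e+05)
= 6.626e-34 / 4.1080e-21
= 1.6129e-13 m

1.6129e-13


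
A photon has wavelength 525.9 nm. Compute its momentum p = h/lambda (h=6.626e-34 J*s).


p = h / lambda
= 6.626e-34 / (525.9e-9)
= 6.626e-34 / 5.2590e-07
= 1.2599e-27 kg*m/s

1.2599e-27


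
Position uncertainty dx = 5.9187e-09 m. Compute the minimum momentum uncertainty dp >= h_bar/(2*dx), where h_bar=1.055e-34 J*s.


dp = h_bar / (2 * dx)
= 1.055e-34 / (2 * 5.9187e-09)
= 1.055e-34 / 1.1837e-08
= 8.9124e-27 kg*m/s

8.9124e-27


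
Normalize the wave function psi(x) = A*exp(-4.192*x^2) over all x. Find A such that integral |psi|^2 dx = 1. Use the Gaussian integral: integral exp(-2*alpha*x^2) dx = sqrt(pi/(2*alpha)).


integral |psi|^2 dx = A^2 * sqrt(pi/(2*alpha)) = 1
A^2 = sqrt(2*alpha/pi)
= sqrt(2 * 4.192 / pi)
= 1.633619
A = sqrt(1.633619)
= 1.2781

1.2781


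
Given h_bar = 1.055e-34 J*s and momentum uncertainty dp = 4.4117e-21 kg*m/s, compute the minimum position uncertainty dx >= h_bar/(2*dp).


dx = h_bar / (2 * dp)
= 1.055e-34 / (2 * 4.4117e-21)
= 1.055e-34 / 8.8234e-21
= 1.1957e-14 m

1.1957e-14


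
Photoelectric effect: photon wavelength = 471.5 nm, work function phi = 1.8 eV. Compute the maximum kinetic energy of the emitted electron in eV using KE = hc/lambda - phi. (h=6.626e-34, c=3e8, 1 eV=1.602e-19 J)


E_photon = hc / lambda
= (6.626e-34)(3e8) / (471.5e-9)
= 4.2159e-19 J
= 2.6317 eV
KE = E_photon - phi
= 2.6317 - 1.8
= 0.8317 eV

0.8317


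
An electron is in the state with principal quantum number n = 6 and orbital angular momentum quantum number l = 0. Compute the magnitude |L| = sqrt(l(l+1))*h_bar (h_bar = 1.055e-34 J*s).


L = sqrt(l*(l+1)) * h_bar
= sqrt(0 * 1) * 1.055e-34
= sqrt(0) * 1.055e-34
= 0.0 * 1.055e-34
= 0.0000e+00 J*s

0.0000e+00


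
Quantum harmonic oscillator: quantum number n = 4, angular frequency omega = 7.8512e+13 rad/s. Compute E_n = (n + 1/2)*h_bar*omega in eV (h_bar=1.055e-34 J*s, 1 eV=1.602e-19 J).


E = (n + 1/2) * h_bar * omega
= (4 + 0.5) * 1.055e-34 * 7.8512e+13
= 4.5 * 8.2830e-21
= 3.7274e-20 J
= 0.2327 eV

0.2327


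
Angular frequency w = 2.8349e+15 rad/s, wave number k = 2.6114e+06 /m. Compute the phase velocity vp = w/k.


vp = w / k
= 2.8349e+15 / 2.6114e+06
= 1.0856e+09 m/s

1.0856e+09


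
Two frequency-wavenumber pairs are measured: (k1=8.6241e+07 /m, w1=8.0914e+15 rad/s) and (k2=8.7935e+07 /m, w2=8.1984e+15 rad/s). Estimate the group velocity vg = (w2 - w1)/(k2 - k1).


vg = (w2 - w1) / (k2 - k1)
= (8.1984e+15 - 8.0914e+15) / (8.7935e+07 - 8.6241e+07)
= 1.0700e+14 / 1.6940e+06
= 6.3164e+07 m/s

6.3164e+07
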